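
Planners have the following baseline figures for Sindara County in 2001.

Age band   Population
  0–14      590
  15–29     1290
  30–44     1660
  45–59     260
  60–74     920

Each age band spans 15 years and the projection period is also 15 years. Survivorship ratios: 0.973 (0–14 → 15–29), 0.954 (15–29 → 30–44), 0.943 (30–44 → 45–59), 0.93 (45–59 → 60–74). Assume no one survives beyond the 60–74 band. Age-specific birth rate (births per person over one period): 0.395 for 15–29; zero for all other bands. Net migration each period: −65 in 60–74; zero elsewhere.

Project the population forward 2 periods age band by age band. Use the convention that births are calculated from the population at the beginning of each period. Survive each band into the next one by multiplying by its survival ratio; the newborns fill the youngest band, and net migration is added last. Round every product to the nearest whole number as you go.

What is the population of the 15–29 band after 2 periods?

Period 1.
Births: 1290 * 0.395 = 510
15–29: 590 * 0.973 = 574
30–44: 1290 * 0.954 = 1231
45–59: 1660 * 0.943 = 1565
60–74: 260 * 0.93 = 242
Net migration: 60–74 − 65 → 177
End of period: [510, 574, 1231, 1565, 177]
Period 2.
Births: 574 * 0.395 = 227
15–29: 510 * 0.973 = 496
30–44: 574 * 0.954 = 548
45–59: 1231 * 0.943 = 1161
60–74: 1565 * 0.93 = 1455
Net migration: 60–74 − 65 → 1390
End of period: [227, 496, 548, 1161, 1390]

496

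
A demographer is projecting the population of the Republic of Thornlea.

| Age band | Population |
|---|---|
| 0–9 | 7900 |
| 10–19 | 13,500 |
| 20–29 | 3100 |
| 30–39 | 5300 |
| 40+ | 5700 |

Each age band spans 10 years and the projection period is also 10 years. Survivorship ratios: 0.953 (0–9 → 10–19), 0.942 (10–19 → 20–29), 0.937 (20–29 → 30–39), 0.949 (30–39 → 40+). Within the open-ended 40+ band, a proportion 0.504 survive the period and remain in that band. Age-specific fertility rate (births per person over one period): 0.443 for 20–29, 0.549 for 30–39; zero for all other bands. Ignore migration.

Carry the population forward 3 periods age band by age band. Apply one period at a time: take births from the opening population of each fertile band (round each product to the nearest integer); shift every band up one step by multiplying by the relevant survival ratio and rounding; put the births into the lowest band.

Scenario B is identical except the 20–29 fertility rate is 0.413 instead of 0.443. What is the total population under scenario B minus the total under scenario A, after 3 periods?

Period 1.
Births: 3100 * 0.443 = 1373  |  5300 * 0.549 = 2910 ⇒ total 4283
10–19: 7900 * 0.953 = 7529
20–29: 13500 * 0.942 = 12717
30–39: 3100 * 0.937 = 2905
40+: 5300 * 0.949 + 5700 * 0.504 = 5030 + 2873 = 7903
End of period: [4283, 7529, 12717, 2905, 7903]
Period 2.
Births: 12717 * 0.443 = 5634  |  2905 * 0.549 = 1595 ⇒ total 7229
10–19: 4283 * 0.953 = 4082
20–29: 7529 * 0.942 = 7092
30–39: 12717 * 0.937 = 11916
40+: 2905 * 0.949 + 7903 * 0.504 = 2757 + 3983 = 6740
End of period: [7229, 4082, 7092, 11916, 6740]
Period 3.
Births: 7092 * 0.443 = 3142  |  11916 * 0.549 = 6542 ⇒ total 9684
10–19: 7229 * 0.953 = 6889
20–29: 4082 * 0.942 = 3845
30–39: 7092 * 0.937 = 6645
40+: 11916 * 0.949 + 6740 * 0.504 = 11308 + 3397 = 14705
End of period: [9684, 6889, 3845, 6645, 14705]
Scenario A total after 3 periods: 41768
Scenario B projection —
Period 1.
Births: 3100 * 0.413 = 1280  |  5300 * 0.549 = 2910 ⇒ total 4190
10–19: 7900 * 0.953 = 7529
20–29: 13500 * 0.942 = 12717
30–39: 3100 * 0.937 = 2905
40+: 5300 * 0.949 + 5700 * 0.504 = 5030 + 2873 = 7903
End of period: [4190, 7529, 12717, 2905, 7903]
Period 2.
Births: 12717 * 0.413 = 5252  |  2905 * 0.549 = 1595 ⇒ total 6847
10–19: 4190 * 0.953 = 3993
20–29: 7529 * 0.942 = 7092
30–39: 12717 * 0.937 = 11916
40+: 2905 * 0.949 + 7903 * 0.504 = 2757 + 3983 = 6740
End of period: [6847, 3993, 7092, 11916, 6740]
Period 3.
Births: 7092 * 0.413 = 2929  |  11916 * 0.549 = 6542 ⇒ total 9471
10–19: 6847 * 0.953 = 6525
20–29: 3993 * 0.942 = 3761
30–39: 7092 * 0.937 = 6645
40+: 11916 * 0.949 + 6740 * 0.504 = 11308 + 3397 = 14705
End of period: [9471, 6525, 3761, 6645, 14705]
Scenario B total after 3 periods: 41107
Difference B − A = 41107 − 41768 = -661

-661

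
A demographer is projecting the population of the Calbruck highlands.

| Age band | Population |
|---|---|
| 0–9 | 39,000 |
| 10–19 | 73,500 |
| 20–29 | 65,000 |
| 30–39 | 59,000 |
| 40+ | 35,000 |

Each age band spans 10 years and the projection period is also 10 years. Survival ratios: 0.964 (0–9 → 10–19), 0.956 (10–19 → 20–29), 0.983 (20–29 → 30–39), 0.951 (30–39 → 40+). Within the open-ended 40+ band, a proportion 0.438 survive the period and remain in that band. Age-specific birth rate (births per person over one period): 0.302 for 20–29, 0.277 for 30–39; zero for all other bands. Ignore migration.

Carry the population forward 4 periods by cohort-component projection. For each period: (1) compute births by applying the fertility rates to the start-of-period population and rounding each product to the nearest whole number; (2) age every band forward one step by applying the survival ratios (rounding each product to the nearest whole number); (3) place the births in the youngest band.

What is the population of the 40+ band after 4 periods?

80031

Call the bands 1 to 5, youngest first.
— Period 1 —
Births: 65000 × 0.302 = 19630 ; 59000 × 0.277 = 16343 — total 35973
Band 2: 39000 × 0.964 = 37596
Band 3: 73500 × 0.956 = 70266
Band 4: 65000 × 0.983 = 63895
Band 5: 59000 × 0.951 + 35000 × 0.438 = 56109 + 15330 = 71439
End of period: [35973, 37596, 70266, 63895, 71439]
— Period 2 —
Births: 70266 × 0.302 = 21220 ; 63895 × 0.277 = 17699 — total 38919
Band 2: 35973 × 0.964 = 34678
Band 3: 37596 × 0.956 = 35942
Band 4: 70266 × 0.983 = 69071
Band 5: 63895 × 0.951 + 71439 × 0.438 = 60764 + 31290 = 92054
End of period: [38919, 34678, 35942, 69071, 92054]
— Period 3 —
Births: 35942 × 0.302 = 10854 ; 69071 × 0.277 = 19133 — total 29987
Band 2: 38919 × 0.964 = 37518
Band 3: 34678 × 0.956 = 33152
Band 4: 35942 × 0.983 = 35331
Band 5: 69071 × 0.951 + 92054 × 0.438 = 65687 + 40320 = 106007
End of period: [29987, 37518, 33152, 35331, 106007]
— Period 4 —
Births: 33152 × 0.302 = 10012 ; 35331 × 0.277 = 9787 — total 19799
Band 2: 29987 × 0.964 = 28907
Band 3: 37518 × 0.956 = 35867
Band 4: 33152 × 0.983 = 32588
Band 5: 35331 × 0.951 + 106007 × 0.438 = 33600 + 46431 = 80031
End of period: [19799, 28907, 35867, 32588, 80031]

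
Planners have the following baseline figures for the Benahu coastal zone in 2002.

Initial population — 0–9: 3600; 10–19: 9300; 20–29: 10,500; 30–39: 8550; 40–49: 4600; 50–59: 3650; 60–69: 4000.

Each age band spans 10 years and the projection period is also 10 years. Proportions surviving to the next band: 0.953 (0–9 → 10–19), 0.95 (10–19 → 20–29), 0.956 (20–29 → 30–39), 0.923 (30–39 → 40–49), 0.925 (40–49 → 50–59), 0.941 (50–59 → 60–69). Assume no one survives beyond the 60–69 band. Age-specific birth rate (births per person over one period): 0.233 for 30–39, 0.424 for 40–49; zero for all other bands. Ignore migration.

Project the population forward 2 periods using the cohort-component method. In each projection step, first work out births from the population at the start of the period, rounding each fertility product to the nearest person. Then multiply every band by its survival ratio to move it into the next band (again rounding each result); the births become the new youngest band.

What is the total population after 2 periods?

41716

— Period 1 —
Births: 8550 * 0.233 = 1992 ; 4600 * 0.424 = 1950 → 3942
10–19: 3600 * 0.953 = 3431
20–29: 9300 * 0.95 = 8835
30–39: 10500 * 0.956 = 10038
40–49: 8550 * 0.923 = 7892
50–59: 4600 * 0.925 = 4255
60–69: 3650 * 0.941 = 3435
→ [3942, 3431, 8835, 10038, 7892, 4255, 3435]
— Period 2 —
Births: 10038 * 0.233 = 2339 ; 7892 * 0.424 = 3346 → 5685
10–19: 3942 * 0.953 = 3757
20–29: 3431 * 0.95 = 3259
30–39: 8835 * 0.956 = 8446
40–49: 10038 * 0.923 = 9265
50–59: 7892 * 0.925 = 7300
60–69: 4255 * 0.941 = 4004
→ [5685, 3757, 3259, 8446, 9265, 7300, 4004]
Total after period 2: 5685 + 3757 + 3259 + 8446 + 9265 + 7300 + 4004 = 41716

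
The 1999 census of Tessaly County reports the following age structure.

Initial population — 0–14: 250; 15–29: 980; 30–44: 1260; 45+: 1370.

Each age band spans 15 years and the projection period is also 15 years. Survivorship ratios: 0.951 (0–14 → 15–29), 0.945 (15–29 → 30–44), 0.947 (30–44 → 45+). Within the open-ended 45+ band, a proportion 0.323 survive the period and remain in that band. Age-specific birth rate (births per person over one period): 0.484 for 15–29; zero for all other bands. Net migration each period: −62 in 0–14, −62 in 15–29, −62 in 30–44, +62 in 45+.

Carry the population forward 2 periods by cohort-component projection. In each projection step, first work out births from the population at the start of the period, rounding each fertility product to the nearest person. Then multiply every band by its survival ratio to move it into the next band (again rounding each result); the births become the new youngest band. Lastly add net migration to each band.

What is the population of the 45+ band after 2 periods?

1428

[period 1]
Births: 980 × 0.484 = 474
15–29: 250 × 0.951 = 238
30–44: 980 × 0.945 = 926
45+: 1260 × 0.947 + 1370 × 0.323 = 1193 + 443 = 1636
Net migration: 0–14 − 62 → 412; 15–29 − 62 → 176; 30–44 − 62 → 864; 45+ + 62 → 1698
→ [412, 176, 864, 1698]
[period 2]
Births: 176 × 0.484 = 85
15–29: 412 × 0.951 = 392
30–44: 176 × 0.945 = 166
45+: 864 × 0.947 + 1698 × 0.323 = 818 + 548 = 1366
Net migration: 0–14 − 62 → 23; 15–29 − 62 → 330; 30–44 − 62 → 104; 45+ + 62 → 1428
→ [23, 330, 104, 1428]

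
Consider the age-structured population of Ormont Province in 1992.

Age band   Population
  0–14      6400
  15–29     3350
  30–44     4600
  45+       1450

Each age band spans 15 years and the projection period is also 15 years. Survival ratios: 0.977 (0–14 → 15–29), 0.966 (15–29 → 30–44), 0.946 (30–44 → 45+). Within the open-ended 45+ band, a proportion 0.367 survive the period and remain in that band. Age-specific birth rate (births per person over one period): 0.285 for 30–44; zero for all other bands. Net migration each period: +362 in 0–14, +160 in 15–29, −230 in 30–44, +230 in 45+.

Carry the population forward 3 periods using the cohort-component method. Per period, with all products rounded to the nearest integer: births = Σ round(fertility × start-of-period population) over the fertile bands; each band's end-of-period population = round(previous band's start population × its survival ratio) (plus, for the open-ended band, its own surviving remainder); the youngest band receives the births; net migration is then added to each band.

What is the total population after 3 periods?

12607

[period 1]
Births: 4600 * 0.285 = 1311
15–29: 6400 * 0.977 = 6253
30–44: 3350 * 0.966 = 3236
45+: 4600 * 0.946 + 1450 * 0.367 = 4352 + 532 = 4884
Net migration: 0–14 + 362 → 1673; 15–29 + 160 → 6413; 30–44 − 230 → 3006; 45+ + 230 → 5114
→ [1673, 6413, 3006, 5114]
[period 2]
Births: 3006 * 0.285 = 857
15–29: 1673 * 0.977 = 1635
30–44: 6413 * 0.966 = 6195
45+: 3006 * 0.946 + 5114 * 0.367 = 2844 + 1877 = 4721
Net migration: 0–14 + 362 → 1219; 15–29 + 160 → 1795; 30–44 − 230 → 5965; 45+ + 230 → 4951
→ [1219, 1795, 5965, 4951]
[period 3]
Births: 5965 * 0.285 = 1700
15–29: 1219 * 0.977 = 1191
30–44: 1795 * 0.966 = 1734
45+: 5965 * 0.946 + 4951 * 0.367 = 5643 + 1817 = 7460
Net migration: 0–14 + 362 → 2062; 15–29 + 160 → 1351; 30–44 − 230 → 1504; 45+ + 230 → 7690
→ [2062, 1351, 1504, 7690]
Total after period 3: 2062 + 1351 + 1504 + 7690 = 12607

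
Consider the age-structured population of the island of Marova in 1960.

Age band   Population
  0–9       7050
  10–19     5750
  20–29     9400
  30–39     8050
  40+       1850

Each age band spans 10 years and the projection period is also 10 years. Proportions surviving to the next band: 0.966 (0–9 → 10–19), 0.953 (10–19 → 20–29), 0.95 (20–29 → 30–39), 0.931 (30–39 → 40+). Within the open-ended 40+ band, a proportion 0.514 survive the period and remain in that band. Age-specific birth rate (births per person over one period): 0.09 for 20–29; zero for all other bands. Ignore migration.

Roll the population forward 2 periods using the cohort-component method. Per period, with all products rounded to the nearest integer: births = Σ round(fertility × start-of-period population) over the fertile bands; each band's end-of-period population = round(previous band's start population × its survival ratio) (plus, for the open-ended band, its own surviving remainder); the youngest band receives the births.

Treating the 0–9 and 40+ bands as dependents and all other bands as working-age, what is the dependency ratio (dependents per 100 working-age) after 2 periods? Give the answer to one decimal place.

105.1

After projecting period 1:
Births: 9400 × 0.09 = 846
10–19: 7050 × 0.966 = 6810
20–29: 5750 × 0.953 = 5480
30–39: 9400 × 0.95 = 8930
40+: 8050 × 0.931 + 1850 × 0.514 = 7495 + 951 = 8446
Population now: 0–9=846, 10–19=6810, 20–29=5480, 30–39=8930, 40+=8446
After projecting period 2:
Births: 5480 × 0.09 = 493
10–19: 846 × 0.966 = 817
20–29: 6810 × 0.953 = 6490
30–39: 5480 × 0.95 = 5206
40+: 8930 × 0.931 + 8446 × 0.514 = 8314 + 4341 = 12655
Population now: 0–9=493, 10–19=817, 20–29=6490, 30–39=5206, 40+=12655
Dependents (band 0–9 + band 40+) = 493 + 12655 = 13148; working-age = 12513; ratio = 13148/12513 × 100 = 105.1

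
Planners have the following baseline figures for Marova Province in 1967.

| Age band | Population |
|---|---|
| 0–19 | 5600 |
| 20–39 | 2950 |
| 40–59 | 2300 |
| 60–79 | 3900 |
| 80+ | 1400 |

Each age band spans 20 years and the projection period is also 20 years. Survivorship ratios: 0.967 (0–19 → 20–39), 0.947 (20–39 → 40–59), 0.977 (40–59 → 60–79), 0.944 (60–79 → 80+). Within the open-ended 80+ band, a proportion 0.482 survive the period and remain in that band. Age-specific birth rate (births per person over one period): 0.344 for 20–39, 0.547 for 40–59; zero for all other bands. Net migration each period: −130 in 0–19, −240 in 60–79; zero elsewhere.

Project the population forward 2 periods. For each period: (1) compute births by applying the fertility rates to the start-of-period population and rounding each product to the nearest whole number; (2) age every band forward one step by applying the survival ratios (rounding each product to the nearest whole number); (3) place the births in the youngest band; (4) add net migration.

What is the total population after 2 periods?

[period 1]
Births: 2950 × 0.344 = 1015  |  2300 × 0.547 = 1258 → total 2273
20–39: 5600 × 0.967 = 5415
40–59: 2950 × 0.947 = 2794
60–79: 2300 × 0.977 = 2247
80+: 3900 × 0.944 + 1400 × 0.482 = 3682 + 675 = 4357
Net migration: 0–19 − 130 → 2143; 60–79 − 240 → 2007
→ [2143, 5415, 2794, 2007, 4357]
[period 2]
Births: 5415 × 0.344 = 1863  |  2794 × 0.547 = 1528 → total 3391
20–39: 2143 × 0.967 = 2072
40–59: 5415 × 0.947 = 5128
60–79: 2794 × 0.977 = 2730
80+: 2007 × 0.944 + 4357 × 0.482 = 1895 + 2100 = 3995
Net migration: 0–19 − 130 → 3261; 60–79 − 240 → 2490
→ [3261, 2072, 5128, 2490, 3995]
Total after period 2: 3261 + 2072 + 5128 + 2490 + 3995 = 16946

16946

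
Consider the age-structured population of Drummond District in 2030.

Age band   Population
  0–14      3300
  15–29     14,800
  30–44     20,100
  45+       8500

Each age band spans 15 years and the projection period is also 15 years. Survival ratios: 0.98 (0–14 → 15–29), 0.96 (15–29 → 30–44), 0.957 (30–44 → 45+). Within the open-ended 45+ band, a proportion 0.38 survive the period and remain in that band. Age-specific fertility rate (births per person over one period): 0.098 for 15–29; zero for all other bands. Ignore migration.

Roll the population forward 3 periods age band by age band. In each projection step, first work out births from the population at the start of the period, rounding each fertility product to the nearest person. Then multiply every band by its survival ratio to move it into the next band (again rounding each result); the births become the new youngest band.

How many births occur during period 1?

— Period 1 —
Births: 14800 * 0.098 = 1450
15–29: 3300 * 0.98 = 3234
30–44: 14800 * 0.96 = 14208
45+: 20100 * 0.957 + 8500 * 0.38 = 19236 + 3230 = 22466
Giving 1450 / 3234 / 14208 / 22466.

1450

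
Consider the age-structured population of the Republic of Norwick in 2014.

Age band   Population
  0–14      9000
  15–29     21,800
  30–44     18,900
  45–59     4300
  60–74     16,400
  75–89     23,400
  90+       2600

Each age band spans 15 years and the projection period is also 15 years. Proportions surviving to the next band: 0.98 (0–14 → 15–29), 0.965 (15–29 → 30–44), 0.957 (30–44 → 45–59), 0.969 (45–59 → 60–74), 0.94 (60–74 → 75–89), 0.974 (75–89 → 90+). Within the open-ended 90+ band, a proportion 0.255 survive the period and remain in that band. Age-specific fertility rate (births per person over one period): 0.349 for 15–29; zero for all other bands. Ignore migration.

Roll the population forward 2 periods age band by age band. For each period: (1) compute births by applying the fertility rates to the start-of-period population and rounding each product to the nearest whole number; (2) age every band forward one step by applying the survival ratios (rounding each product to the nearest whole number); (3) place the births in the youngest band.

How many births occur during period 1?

Period 1:
Births: 21800 × 0.349 = 7608
15–29: 9000 × 0.98 = 8820
30–44: 21800 × 0.965 = 21037
45–59: 18900 × 0.957 = 18087
60–74: 4300 × 0.969 = 4167
75–89: 16400 × 0.94 = 15416
90+: 23400 × 0.974 + 2600 × 0.255 = 22792 + 663 = 23455
→ [7608, 8820, 21037, 18087, 4167, 15416, 23455]

7608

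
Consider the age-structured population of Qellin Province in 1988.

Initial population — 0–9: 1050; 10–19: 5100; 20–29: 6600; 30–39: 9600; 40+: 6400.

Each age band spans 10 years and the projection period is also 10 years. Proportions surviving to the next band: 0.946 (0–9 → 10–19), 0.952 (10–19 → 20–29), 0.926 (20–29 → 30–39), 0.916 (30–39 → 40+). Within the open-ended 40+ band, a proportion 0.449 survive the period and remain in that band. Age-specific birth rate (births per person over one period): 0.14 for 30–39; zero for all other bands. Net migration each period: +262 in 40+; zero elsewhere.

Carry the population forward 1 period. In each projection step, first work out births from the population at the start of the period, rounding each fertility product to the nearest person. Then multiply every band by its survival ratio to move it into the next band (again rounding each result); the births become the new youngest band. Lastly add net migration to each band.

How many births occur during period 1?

Call the bands 1 to 5, youngest first.
— Period 1 —
Births: 9600 × 0.14 = 1344
Band 2: 1050 × 0.946 = 993
Band 3: 5100 × 0.952 = 4855
Band 4: 6600 × 0.926 = 6112
Band 5: 9600 × 0.916 + 6400 × 0.449 = 8794 + 2874 = 11668
Net migration: Band 5 + 262 → 11930
Population now: 0–9=1344, 10–19=993, 20–29=4855, 30–39=6112, 40+=11930

1344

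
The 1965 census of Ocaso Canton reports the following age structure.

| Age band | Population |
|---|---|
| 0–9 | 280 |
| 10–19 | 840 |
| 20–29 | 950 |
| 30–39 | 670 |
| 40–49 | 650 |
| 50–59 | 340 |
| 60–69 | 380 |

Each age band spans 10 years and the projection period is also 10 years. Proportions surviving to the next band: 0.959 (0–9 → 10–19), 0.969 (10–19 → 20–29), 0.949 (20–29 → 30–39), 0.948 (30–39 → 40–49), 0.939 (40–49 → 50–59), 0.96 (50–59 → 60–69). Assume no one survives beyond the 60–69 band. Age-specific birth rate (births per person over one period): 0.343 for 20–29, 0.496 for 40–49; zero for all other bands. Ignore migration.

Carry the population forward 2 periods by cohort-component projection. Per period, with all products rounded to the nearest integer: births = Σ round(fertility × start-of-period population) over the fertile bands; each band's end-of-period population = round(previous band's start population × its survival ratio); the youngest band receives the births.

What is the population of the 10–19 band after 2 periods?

621

Period 1:
Births: 950 * 0.343 = 326  |  650 * 0.496 = 322 — total 648
10–19: 280 * 0.959 = 269
20–29: 840 * 0.969 = 814
30–39: 950 * 0.949 = 902
40–49: 670 * 0.948 = 635
50–59: 650 * 0.939 = 610
60–69: 340 * 0.96 = 326
Giving 648 / 269 / 814 / 902 / 635 / 610 / 326.
Period 2:
Births: 814 * 0.343 = 279  |  635 * 0.496 = 315 — total 594
10–19: 648 * 0.959 = 621
20–29: 269 * 0.969 = 261
30–39: 814 * 0.949 = 772
40–49: 902 * 0.948 = 855
50–59: 635 * 0.939 = 596
60–69: 610 * 0.96 = 586
Giving 594 / 621 / 261 / 772 / 855 / 596 / 586.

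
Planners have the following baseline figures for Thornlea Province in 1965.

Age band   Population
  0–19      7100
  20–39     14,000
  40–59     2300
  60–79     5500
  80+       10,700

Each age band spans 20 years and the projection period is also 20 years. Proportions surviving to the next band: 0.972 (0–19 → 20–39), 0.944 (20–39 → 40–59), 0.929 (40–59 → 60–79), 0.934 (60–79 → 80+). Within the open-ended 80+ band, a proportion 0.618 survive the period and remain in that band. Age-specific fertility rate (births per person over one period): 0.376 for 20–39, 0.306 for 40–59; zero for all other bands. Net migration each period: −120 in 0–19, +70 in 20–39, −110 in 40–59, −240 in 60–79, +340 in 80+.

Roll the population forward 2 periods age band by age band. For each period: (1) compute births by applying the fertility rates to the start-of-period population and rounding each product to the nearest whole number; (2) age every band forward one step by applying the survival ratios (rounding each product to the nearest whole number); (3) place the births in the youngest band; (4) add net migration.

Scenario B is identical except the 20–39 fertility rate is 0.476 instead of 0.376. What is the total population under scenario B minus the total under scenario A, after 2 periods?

2058

Let group 1 be 0–19 through group 5 = 80+.
Period 1:
Births: 14000 × 0.376 = 5264, 2300 × 0.306 = 704 ⇒ total 5968
Group 2: 7100 × 0.972 = 6901
Group 3: 14000 × 0.944 = 13216
Group 4: 2300 × 0.929 = 2137
Group 5: 5500 × 0.934 + 10700 × 0.618 = 5137 + 6613 = 11750
Net migration: Group 1 − 120 → 5848; Group 2 + 70 → 6971; Group 3 − 110 → 13106; Group 4 − 240 → 1897; Group 5 + 340 → 12090
Giving 5848 / 6971 / 13106 / 1897 / 12090.
Period 2:
Births: 6971 × 0.376 = 2621, 13106 × 0.306 = 4010 ⇒ total 6631
Group 2: 5848 × 0.972 = 5684
Group 3: 6971 × 0.944 = 6581
Group 4: 13106 × 0.929 = 12175
Group 5: 1897 × 0.934 + 12090 × 0.618 = 1772 + 7472 = 9244
Net migration: Group 1 − 120 → 6511; Group 2 + 70 → 5754; Group 3 − 110 → 6471; Group 4 − 240 → 11935; Group 5 + 340 → 9584
Giving 6511 / 5754 / 6471 / 11935 / 9584.
Scenario A total after 2 periods: 40255
Scenario B projection —
Period 1:
Births: 14000 × 0.476 = 6664, 2300 × 0.306 = 704 ⇒ total 7368
Group 2: 7100 × 0.972 = 6901
Group 3: 14000 × 0.944 = 13216
Group 4: 2300 × 0.929 = 2137
Group 5: 5500 × 0.934 + 10700 × 0.618 = 5137 + 6613 = 11750
Net migration: Group 1 − 120 → 7248; Group 2 + 70 → 6971; Group 3 − 110 → 13106; Group 4 − 240 → 1897; Group 5 + 340 → 12090
Giving 7248 / 6971 / 13106 / 1897 / 12090.
Period 2:
Births: 6971 × 0.476 = 3318, 13106 × 0.306 = 4010 ⇒ total 7328
Group 2: 7248 × 0.972 = 7045
Group 3: 6971 × 0.944 = 6581
Group 4: 13106 × 0.929 = 12175
Group 5: 1897 × 0.934 + 12090 × 0.618 = 1772 + 7472 = 9244
Net migration: Group 1 − 120 → 7208; Group 2 + 70 → 7115; Group 3 − 110 → 6471; Group 4 − 240 → 11935; Group 5 + 340 → 9584
Giving 7208 / 7115 / 6471 / 11935 / 9584.
Scenario B total after 2 periods: 42313
Difference B − A = 42313 − 40255 = 2058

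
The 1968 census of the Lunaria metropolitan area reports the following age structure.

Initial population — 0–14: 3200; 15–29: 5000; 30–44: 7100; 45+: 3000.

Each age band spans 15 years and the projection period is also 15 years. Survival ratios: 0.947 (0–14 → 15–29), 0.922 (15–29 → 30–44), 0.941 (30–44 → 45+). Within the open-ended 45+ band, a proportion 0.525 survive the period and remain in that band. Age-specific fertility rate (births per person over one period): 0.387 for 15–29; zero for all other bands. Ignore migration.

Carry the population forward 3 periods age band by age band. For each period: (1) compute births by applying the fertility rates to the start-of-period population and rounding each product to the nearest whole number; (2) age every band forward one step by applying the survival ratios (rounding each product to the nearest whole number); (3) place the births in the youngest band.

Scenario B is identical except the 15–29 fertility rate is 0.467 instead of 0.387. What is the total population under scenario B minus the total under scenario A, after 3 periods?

Period 1:
Births: 5000 × 0.387 = 1935
15–29: 3200 × 0.947 = 3030
30–44: 5000 × 0.922 = 4610
45+: 7100 × 0.941 + 3000 × 0.525 = 6681 + 1575 = 8256
→ [1935, 3030, 4610, 8256]
Period 2:
Births: 3030 × 0.387 = 1173
15–29: 1935 × 0.947 = 1832
30–44: 3030 × 0.922 = 2794
45+: 4610 × 0.941 + 8256 × 0.525 = 4338 + 4334 = 8672
→ [1173, 1832, 2794, 8672]
Period 3:
Births: 1832 × 0.387 = 709
15–29: 1173 × 0.947 = 1111
30–44: 1832 × 0.922 = 1689
45+: 2794 × 0.941 + 8672 × 0.525 = 2629 + 4553 = 7182
→ [709, 1111, 1689, 7182]
Scenario A total after 3 periods: 10691
Scenario B projection —
Period 1:
Births: 5000 × 0.467 = 2335
15–29: 3200 × 0.947 = 3030
30–44: 5000 × 0.922 = 4610
45+: 7100 × 0.941 + 3000 × 0.525 = 6681 + 1575 = 8256
→ [2335, 3030, 4610, 8256]
Period 2:
Births: 3030 × 0.467 = 1415
15–29: 2335 × 0.947 = 2211
30–44: 3030 × 0.922 = 2794
45+: 4610 × 0.941 + 8256 × 0.525 = 4338 + 4334 = 8672
→ [1415, 2211, 2794, 8672]
Period 3:
Births: 2211 × 0.467 = 1033
15–29: 1415 × 0.947 = 1340
30–44: 2211 × 0.922 = 2039
45+: 2794 × 0.941 + 8672 × 0.525 = 2629 + 4553 = 7182
→ [1033, 1340, 2039, 7182]
Scenario B total after 3 periods: 11594
Difference B − A = 11594 − 10691 = 903

903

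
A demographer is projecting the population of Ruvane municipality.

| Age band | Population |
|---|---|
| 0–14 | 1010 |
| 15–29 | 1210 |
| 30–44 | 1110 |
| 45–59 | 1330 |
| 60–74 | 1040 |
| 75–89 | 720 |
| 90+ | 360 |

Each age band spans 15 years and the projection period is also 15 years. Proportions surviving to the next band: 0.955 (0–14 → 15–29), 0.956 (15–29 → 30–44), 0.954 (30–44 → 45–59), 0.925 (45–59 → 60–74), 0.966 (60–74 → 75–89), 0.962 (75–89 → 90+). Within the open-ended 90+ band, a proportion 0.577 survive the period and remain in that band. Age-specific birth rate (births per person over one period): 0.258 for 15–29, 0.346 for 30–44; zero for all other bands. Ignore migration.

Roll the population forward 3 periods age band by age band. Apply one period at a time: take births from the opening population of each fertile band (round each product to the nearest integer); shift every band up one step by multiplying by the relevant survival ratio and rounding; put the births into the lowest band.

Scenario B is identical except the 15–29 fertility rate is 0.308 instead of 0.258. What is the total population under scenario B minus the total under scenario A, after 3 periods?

152

Numbering the groups 1..7 from youngest to oldest:
Period 1:
Births: 1210 × 0.258 = 312 ; 1110 × 0.346 = 384 — total 696
Group 2: 1010 × 0.955 = 965
Group 3: 1210 × 0.956 = 1157
Group 4: 1110 × 0.954 = 1059
Group 5: 1330 × 0.925 = 1230
Group 6: 1040 × 0.966 = 1005
Group 7: 720 × 0.962 + 360 × 0.577 = 693 + 208 = 901
End of period: [696, 965, 1157, 1059, 1230, 1005, 901]
Period 2:
Births: 965 × 0.258 = 249 ; 1157 × 0.346 = 400 — total 649
Group 2: 696 × 0.955 = 665
Group 3: 965 × 0.956 = 923
Group 4: 1157 × 0.954 = 1104
Group 5: 1059 × 0.925 = 980
Group 6: 1230 × 0.966 = 1188
Group 7: 1005 × 0.962 + 901 × 0.577 = 967 + 520 = 1487
End of period: [649, 665, 923, 1104, 980, 1188, 1487]
Period 3:
Births: 665 × 0.258 = 172 ; 923 × 0.346 = 319 — total 491
Group 2: 649 × 0.955 = 620
Group 3: 665 × 0.956 = 636
Group 4: 923 × 0.954 = 881
Group 5: 1104 × 0.925 = 1021
Group 6: 980 × 0.966 = 947
Group 7: 1188 × 0.962 + 1487 × 0.577 = 1143 + 858 = 2001
End of period: [491, 620, 636, 881, 1021, 947, 2001]
Scenario A total after 3 periods: 6597
Scenario B projection —
Period 1:
Births: 1210 × 0.308 = 373 ; 1110 × 0.346 = 384 — total 757
Group 2: 1010 × 0.955 = 965
Group 3: 1210 × 0.956 = 1157
Group 4: 1110 × 0.954 = 1059
Group 5: 1330 × 0.925 = 1230
Group 6: 1040 × 0.966 = 1005
Group 7: 720 × 0.962 + 360 × 0.577 = 693 + 208 = 901
End of period: [757, 965, 1157, 1059, 1230, 1005, 901]
Period 2:
Births: 965 × 0.308 = 297 ; 1157 × 0.346 = 400 — total 697
Group 2: 757 × 0.955 = 723
Group 3: 965 × 0.956 = 923
Group 4: 1157 × 0.954 = 1104
Group 5: 1059 × 0.925 = 980
Group 6: 1230 × 0.966 = 1188
Group 7: 1005 × 0.962 + 901 × 0.577 = 967 + 520 = 1487
End of period: [697, 723, 923, 1104, 980, 1188, 1487]
Period 3:
Births: 723 × 0.308 = 223 ; 923 × 0.346 = 319 — total 542
Group 2: 697 × 0.955 = 666
Group 3: 723 × 0.956 = 691
Group 4: 923 × 0.954 = 881
Group 5: 1104 × 0.925 = 1021
Group 6: 980 × 0.966 = 947
Group 7: 1188 × 0.962 + 1487 × 0.577 = 1143 + 858 = 2001
End of period: [542, 666, 691, 881, 1021, 947, 2001]
Scenario B total after 3 periods: 6749
Difference B − A = 6749 − 6597 = 152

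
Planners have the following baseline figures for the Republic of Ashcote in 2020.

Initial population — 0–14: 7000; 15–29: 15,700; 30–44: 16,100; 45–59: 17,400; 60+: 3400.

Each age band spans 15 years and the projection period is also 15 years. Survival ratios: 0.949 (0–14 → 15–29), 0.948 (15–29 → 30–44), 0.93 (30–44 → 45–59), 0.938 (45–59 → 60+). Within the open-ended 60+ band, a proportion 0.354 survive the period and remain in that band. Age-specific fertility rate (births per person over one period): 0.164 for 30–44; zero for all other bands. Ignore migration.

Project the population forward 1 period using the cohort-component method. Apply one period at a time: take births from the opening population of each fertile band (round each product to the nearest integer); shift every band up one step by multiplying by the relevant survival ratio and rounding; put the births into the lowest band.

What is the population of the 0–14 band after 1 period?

2640

Let group 1 be 0–14 through group 5 = 60+.
[period 1]
Births: 16100 * 0.164 = 2640
Group 2: 7000 * 0.949 = 6643
Group 3: 15700 * 0.948 = 14884
Group 4: 16100 * 0.93 = 14973
Group 5: 17400 * 0.938 + 3400 * 0.354 = 16321 + 1204 = 17525
End of period: [2640, 6643, 14884, 14973, 17525]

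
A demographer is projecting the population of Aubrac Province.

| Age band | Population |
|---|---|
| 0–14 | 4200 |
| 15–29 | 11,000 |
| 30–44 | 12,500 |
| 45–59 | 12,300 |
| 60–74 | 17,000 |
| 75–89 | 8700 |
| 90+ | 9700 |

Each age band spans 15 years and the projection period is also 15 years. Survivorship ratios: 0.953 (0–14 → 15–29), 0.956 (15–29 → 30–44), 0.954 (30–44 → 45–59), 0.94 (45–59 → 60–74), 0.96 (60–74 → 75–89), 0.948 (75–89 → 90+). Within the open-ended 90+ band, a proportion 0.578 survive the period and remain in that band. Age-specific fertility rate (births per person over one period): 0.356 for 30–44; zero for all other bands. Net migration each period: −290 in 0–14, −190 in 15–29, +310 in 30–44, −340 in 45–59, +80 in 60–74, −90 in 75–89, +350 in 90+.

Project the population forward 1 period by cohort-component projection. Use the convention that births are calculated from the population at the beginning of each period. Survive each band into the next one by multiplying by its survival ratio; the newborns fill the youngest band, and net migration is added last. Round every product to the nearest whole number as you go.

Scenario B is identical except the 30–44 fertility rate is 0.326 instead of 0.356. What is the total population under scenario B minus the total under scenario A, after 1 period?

[period 1]
Births: 12500 × 0.356 = 4450
15–29: 4200 × 0.953 = 4003
30–44: 11000 × 0.956 = 10516
45–59: 12500 × 0.954 = 11925
60–74: 12300 × 0.94 = 11562
75–89: 17000 × 0.96 = 16320
90+: 8700 × 0.948 + 9700 × 0.578 = 8248 + 5607 = 13855
Net migration: 0–14 − 290 → 4160; 15–29 − 190 → 3813; 30–44 + 310 → 10826; 45–59 − 340 → 11585; 60–74 + 80 → 11642; 75–89 − 90 → 16230; 90+ + 350 → 14205
Giving 4160 / 3813 / 10826 / 11585 / 11642 / 16230 / 14205.
Scenario A total after 1 period: 72461
Scenario B projection —
[period 1]
Births: 12500 × 0.326 = 4075
15–29: 4200 × 0.953 = 4003
30–44: 11000 × 0.956 = 10516
45–59: 12500 × 0.954 = 11925
60–74: 12300 × 0.94 = 11562
75–89: 17000 × 0.96 = 16320
90+: 8700 × 0.948 + 9700 × 0.578 = 8248 + 5607 = 13855
Net migration: 0–14 − 290 → 3785; 15–29 − 190 → 3813; 30–44 + 310 → 10826; 45–59 − 340 → 11585; 60–74 + 80 → 11642; 75–89 − 90 → 16230; 90+ + 350 → 14205
Giving 3785 / 3813 / 10826 / 11585 / 11642 / 16230 / 14205.
Scenario B total after 1 period: 72086
Difference B − A = 72086 − 72461 = -375

-375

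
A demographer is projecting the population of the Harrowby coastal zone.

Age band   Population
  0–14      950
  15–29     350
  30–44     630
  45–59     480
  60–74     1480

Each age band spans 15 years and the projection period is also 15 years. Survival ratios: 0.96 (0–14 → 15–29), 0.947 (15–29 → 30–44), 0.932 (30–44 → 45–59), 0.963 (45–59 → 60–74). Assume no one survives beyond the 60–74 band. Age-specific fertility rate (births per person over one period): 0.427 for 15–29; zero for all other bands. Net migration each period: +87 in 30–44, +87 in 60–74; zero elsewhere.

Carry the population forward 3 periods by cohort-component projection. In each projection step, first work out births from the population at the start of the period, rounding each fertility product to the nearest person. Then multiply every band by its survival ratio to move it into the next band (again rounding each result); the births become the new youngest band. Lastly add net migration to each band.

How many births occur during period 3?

61

(Groups numbered youngest = 1 to oldest = 5.)
Period 1.
Births: 350 * 0.427 = 149
Group 2: 950 * 0.96 = 912
Group 3: 350 * 0.947 = 331
Group 4: 630 * 0.932 = 587
Group 5: 480 * 0.963 = 462
Net migration: Group 3 + 87 → 418; Group 5 + 87 → 549
End of period: [149, 912, 418, 587, 549]
Period 2.
Births: 912 * 0.427 = 389
Group 2: 149 * 0.96 = 143
Group 3: 912 * 0.947 = 864
Group 4: 418 * 0.932 = 390
Group 5: 587 * 0.963 = 565
Net migration: Group 3 + 87 → 951; Group 5 + 87 → 652
End of period: [389, 143, 951, 390, 652]
Period 3.
Births: 143 * 0.427 = 61
Group 2: 389 * 0.96 = 373
Group 3: 143 * 0.947 = 135
Group 4: 951 * 0.932 = 886
Group 5: 390 * 0.963 = 376
Net migration: Group 3 + 87 → 222; Group 5 + 87 → 463
End of period: [61, 373, 222, 886, 463]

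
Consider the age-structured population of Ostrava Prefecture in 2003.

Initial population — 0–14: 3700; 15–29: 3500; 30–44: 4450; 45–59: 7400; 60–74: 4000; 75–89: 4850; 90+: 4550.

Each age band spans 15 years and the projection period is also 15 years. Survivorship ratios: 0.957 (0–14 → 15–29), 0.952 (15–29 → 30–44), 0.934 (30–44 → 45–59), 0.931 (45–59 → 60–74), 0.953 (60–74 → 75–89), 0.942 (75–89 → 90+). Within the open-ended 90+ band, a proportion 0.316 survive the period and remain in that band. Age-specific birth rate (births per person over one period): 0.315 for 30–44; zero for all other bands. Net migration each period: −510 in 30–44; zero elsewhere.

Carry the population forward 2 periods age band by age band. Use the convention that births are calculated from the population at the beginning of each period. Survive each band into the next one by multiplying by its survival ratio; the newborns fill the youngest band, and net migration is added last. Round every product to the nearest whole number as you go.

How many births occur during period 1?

1402

— Period 1 —
Births: 4450 × 0.315 = 1402
15–29: 3700 × 0.957 = 3541
30–44: 3500 × 0.952 = 3332
45–59: 4450 × 0.934 = 4156
60–74: 7400 × 0.931 = 6889
75–89: 4000 × 0.953 = 3812
90+: 4850 × 0.942 + 4550 × 0.316 = 4569 + 1438 = 6007
Net migration: 30–44 − 510 → 2822
End of period: [1402, 3541, 2822, 4156, 6889, 3812, 6007]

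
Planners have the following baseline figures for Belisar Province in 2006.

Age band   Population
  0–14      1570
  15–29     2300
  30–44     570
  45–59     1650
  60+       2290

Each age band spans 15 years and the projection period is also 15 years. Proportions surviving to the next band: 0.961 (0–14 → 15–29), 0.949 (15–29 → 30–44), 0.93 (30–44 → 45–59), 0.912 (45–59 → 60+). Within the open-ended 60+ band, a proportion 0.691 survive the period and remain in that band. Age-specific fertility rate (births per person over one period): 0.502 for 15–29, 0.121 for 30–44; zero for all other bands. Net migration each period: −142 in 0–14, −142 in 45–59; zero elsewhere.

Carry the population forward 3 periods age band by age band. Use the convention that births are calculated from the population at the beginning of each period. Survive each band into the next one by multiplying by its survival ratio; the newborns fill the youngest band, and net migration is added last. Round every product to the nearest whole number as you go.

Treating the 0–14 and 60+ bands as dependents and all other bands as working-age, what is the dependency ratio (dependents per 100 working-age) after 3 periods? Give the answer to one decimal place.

Period 1:
Births: 2300 × 0.502 = 1155  |  570 × 0.121 = 69 → total 1224
15–29: 1570 × 0.961 = 1509
30–44: 2300 × 0.949 = 2183
45–59: 570 × 0.93 = 530
60+: 1650 × 0.912 + 2290 × 0.691 = 1505 + 1582 = 3087
Net migration: 0–14 − 142 → 1082; 45–59 − 142 → 388
→ [1082, 1509, 2183, 388, 3087]
Period 2:
Births: 1509 × 0.502 = 758  |  2183 × 0.121 = 264 → total 1022
15–29: 1082 × 0.961 = 1040
30–44: 1509 × 0.949 = 1432
45–59: 2183 × 0.93 = 2030
60+: 388 × 0.912 + 3087 × 0.691 = 354 + 2133 = 2487
Net migration: 0–14 − 142 → 880; 45–59 − 142 → 1888
→ [880, 1040, 1432, 1888, 2487]
Period 3:
Births: 1040 × 0.502 = 522  |  1432 × 0.121 = 173 → total 695
15–29: 880 × 0.961 = 846
30–44: 1040 × 0.949 = 987
45–59: 1432 × 0.93 = 1332
60+: 1888 × 0.912 + 2487 × 0.691 = 1722 + 1719 = 3441
Net migration: 0–14 − 142 → 553; 45–59 − 142 → 1190
→ [553, 846, 987, 1190, 3441]
Dependents (band 0–14 + band 60+) = 553 + 3441 = 3994; working-age = 3023; ratio = 3994/3023 × 100 = 132.1

132.1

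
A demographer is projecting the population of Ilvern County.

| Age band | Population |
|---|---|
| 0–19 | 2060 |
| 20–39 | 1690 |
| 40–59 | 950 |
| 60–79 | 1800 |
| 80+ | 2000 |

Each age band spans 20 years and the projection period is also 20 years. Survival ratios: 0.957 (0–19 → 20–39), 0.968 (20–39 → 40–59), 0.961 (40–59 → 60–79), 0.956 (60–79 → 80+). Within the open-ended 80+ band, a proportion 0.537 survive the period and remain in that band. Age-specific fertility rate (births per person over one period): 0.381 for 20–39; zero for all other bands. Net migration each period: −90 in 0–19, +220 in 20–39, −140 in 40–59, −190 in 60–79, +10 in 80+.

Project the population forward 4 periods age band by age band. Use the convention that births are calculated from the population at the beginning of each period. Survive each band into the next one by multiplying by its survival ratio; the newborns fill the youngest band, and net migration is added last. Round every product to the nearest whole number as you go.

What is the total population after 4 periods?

Let band 1 be 0–19 through band 5 = 80+.
— Period 1 —
Births: 1690 × 0.381 = 644
Band 2: 2060 × 0.957 = 1971
Band 3: 1690 × 0.968 = 1636
Band 4: 950 × 0.961 = 913
Band 5: 1800 × 0.956 + 2000 × 0.537 = 1721 + 1074 = 2795
Net migration: Band 1 − 90 → 554; Band 2 + 220 → 2191; Band 3 − 140 → 1496; Band 4 − 190 → 723; Band 5 + 10 → 2805
End of period: [554, 2191, 1496, 723, 2805]
— Period 2 —
Births: 2191 × 0.381 = 835
Band 2: 554 × 0.957 = 530
Band 3: 2191 × 0.968 = 2121
Band 4: 1496 × 0.961 = 1438
Band 5: 723 × 0.956 + 2805 × 0.537 = 691 + 1506 = 2197
Net migration: Band 1 − 90 → 745; Band 2 + 220 → 750; Band 3 − 140 → 1981; Band 4 − 190 → 1248; Band 5 + 10 → 2207
End of period: [745, 750, 1981, 1248, 2207]
— Period 3 —
Births: 750 × 0.381 = 286
Band 2: 745 × 0.957 = 713
Band 3: 750 × 0.968 = 726
Band 4: 1981 × 0.961 = 1904
Band 5: 1248 × 0.956 + 2207 × 0.537 = 1193 + 1185 = 2378
Net migration: Band 1 − 90 → 196; Band 2 + 220 → 933; Band 3 − 140 → 586; Band 4 − 190 → 1714; Band 5 + 10 → 2388
End of period: [196, 933, 586, 1714, 2388]
— Period 4 —
Births: 933 × 0.381 = 355
Band 2: 196 × 0.957 = 188
Band 3: 933 × 0.968 = 903
Band 4: 586 × 0.961 = 563
Band 5: 1714 × 0.956 + 2388 × 0.537 = 1639 + 1282 = 2921
Net migration: Band 1 − 90 → 265; Band 2 + 220 → 408; Band 3 − 140 → 763; Band 4 − 190 → 373; Band 5 + 10 → 2931
End of period: [265, 408, 763, 373, 2931]
Total after period 4: 265 + 408 + 763 + 373 + 2931 = 4740

4740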